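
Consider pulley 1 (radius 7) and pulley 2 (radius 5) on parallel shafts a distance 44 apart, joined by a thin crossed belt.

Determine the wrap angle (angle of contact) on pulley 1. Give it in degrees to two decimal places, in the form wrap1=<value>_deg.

wrap1=211.65_deg

crossed belt: β = asin((r1+r2)/C) = asin(12/44) = 15.8266°
wrap1 = wrap2 = π + 2β = 211.6532°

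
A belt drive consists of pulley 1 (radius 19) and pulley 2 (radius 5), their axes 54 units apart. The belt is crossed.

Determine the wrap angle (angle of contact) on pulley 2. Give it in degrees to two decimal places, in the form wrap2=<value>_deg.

crossed belt: β = asin((r1+r2)/C) = asin(24/54) = 26.3878°
wrap1 = wrap2 = π + 2β = 232.7756°

wrap2=232.78_deg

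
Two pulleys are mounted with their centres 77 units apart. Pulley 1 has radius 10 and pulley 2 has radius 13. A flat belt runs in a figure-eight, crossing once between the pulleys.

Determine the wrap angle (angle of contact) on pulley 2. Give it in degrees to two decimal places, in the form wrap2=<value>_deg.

wrap2=214.76_deg

crossed belt: β = asin((r1+r2)/C) = asin(23/77) = 17.3796°
wrap1 = wrap2 = π + 2β = 214.7592°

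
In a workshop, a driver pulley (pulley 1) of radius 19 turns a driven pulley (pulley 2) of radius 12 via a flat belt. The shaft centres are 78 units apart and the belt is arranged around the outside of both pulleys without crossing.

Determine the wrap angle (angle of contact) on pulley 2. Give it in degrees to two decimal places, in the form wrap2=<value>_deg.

wrap2=169.70_deg

open belt: β = asin((r2−r1)/C) = asin(-7/78) = -5.1489°
wrap1 = π − 2β = 190.2977°
wrap2 = π + 2β = 169.7023°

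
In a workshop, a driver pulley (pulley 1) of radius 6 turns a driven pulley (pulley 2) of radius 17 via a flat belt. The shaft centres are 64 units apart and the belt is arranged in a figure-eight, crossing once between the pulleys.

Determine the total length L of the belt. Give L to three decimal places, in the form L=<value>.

L=208.615

crossed belt: β = asin((r1+r2)/C) = asin(23/64) = 21.0618°
wrap1 = wrap2 = π + 2β = 222.1236°
tangent length = C·cosβ = 59.7244
L = (r1+r2)·wrap + 2·C·cosβ = 23·3.8768 + 2·59.7244 = 208.6149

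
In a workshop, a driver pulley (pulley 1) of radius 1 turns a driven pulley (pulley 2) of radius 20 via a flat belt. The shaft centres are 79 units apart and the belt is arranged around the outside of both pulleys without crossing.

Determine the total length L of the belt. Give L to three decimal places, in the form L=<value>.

L=228.565

open belt: β = asin((r2−r1)/C) = asin(19/79) = 13.9164°
wrap1 = π − 2β = 152.1671°
wrap2 = π + 2β = 207.8329°
tangent length = C·cosβ = 76.6812
L = r1·wrap1 + r2·wrap2 + 2·C·cosβ = 1·2.6558 + 20·3.6274 + 2·76.6812 = 228.5655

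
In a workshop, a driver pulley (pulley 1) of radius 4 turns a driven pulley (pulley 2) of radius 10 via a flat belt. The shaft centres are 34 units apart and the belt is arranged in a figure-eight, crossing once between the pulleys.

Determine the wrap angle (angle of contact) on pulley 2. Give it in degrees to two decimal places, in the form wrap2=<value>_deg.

wrap2=228.63_deg

crossed belt: β = asin((r1+r2)/C) = asin(14/34) = 24.3157°
wrap1 = wrap2 = π + 2β = 228.6315°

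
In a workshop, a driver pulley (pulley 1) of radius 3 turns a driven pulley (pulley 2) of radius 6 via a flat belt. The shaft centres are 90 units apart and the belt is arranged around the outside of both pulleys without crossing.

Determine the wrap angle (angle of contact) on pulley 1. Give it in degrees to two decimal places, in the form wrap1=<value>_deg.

wrap1=176.18_deg

open belt: β = asin((r2−r1)/C) = asin(3/90) = 1.9102°
wrap1 = π − 2β = 176.1796°
wrap2 = π + 2β = 183.8204°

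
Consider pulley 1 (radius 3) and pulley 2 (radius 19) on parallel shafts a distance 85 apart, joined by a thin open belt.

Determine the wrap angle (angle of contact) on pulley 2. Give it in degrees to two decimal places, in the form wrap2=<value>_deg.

wrap2=201.70_deg

open belt: β = asin((r2−r1)/C) = asin(16/85) = 10.8498°
wrap1 = π − 2β = 158.3004°
wrap2 = π + 2β = 201.6996°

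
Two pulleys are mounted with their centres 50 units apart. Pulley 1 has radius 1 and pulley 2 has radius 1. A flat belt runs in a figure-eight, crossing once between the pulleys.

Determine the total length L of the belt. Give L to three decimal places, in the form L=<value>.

L=106.363

crossed belt: β = asin((r1+r2)/C) = asin(2/50) = 2.2924°
wrap1 = wrap2 = π + 2β = 184.5849°
tangent length = C·cosβ = 49.9600
L = (r1+r2)·wrap + 2·C·cosβ = 2·3.2216 + 2·49.9600 = 106.3632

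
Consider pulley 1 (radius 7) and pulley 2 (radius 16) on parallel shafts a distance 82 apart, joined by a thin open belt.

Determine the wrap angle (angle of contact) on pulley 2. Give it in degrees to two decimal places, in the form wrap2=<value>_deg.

open belt: β = asin((r2−r1)/C) = asin(9/82) = 6.3013°
wrap1 = π − 2β = 167.3975°
wrap2 = π + 2β = 192.6025°

wrap2=192.60_deg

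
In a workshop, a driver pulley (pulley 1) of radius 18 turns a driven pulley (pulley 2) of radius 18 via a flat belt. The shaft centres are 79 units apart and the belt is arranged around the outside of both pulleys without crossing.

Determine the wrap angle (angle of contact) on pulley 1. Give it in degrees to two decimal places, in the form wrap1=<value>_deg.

wrap1=180.00_deg

open belt: β = asin((r2−r1)/C) = asin(0/79) = 0.0000°
wrap1 = π − 2β = 180.0000°
wrap2 = π + 2β = 180.0000°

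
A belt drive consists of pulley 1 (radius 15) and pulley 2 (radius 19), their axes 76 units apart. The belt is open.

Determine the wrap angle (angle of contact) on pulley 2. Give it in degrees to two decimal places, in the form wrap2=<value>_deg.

wrap2=186.03_deg

open belt: β = asin((r2−r1)/C) = asin(4/76) = 3.0170°
wrap1 = π − 2β = 173.9661°
wrap2 = π + 2β = 186.0339°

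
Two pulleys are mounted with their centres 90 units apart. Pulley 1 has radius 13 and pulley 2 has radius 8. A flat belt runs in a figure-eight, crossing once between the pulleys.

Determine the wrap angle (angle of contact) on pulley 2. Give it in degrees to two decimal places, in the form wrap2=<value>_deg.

wrap2=206.99_deg

crossed belt: β = asin((r1+r2)/C) = asin(21/90) = 13.4934°
wrap1 = wrap2 = π + 2β = 206.9868°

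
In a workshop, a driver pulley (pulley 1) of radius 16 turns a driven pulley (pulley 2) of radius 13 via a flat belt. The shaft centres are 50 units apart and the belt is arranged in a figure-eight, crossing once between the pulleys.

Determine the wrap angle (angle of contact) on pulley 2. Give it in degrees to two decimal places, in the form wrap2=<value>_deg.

crossed belt: β = asin((r1+r2)/C) = asin(29/50) = 35.4505°
wrap1 = wrap2 = π + 2β = 250.9011°

wrap2=250.90_deg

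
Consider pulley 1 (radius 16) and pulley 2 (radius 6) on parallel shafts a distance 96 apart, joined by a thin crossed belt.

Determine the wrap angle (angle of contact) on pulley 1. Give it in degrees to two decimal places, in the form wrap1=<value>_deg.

crossed belt: β = asin((r1+r2)/C) = asin(22/96) = 13.2480°
wrap1 = wrap2 = π + 2β = 206.4960°

wrap1=206.50_deg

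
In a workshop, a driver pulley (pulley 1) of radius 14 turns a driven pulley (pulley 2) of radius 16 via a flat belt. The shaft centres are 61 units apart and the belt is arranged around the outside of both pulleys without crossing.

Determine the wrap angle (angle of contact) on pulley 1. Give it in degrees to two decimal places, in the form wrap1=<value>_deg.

open belt: β = asin((r2−r1)/C) = asin(2/61) = 1.8789°
wrap1 = π − 2β = 176.2422°
wrap2 = π + 2β = 183.7578°

wrap1=176.24_deg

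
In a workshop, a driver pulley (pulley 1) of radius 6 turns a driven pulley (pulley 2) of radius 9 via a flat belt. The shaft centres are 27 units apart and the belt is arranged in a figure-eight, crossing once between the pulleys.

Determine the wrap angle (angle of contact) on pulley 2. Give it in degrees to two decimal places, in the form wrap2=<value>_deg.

crossed belt: β = asin((r1+r2)/C) = asin(15/27) = 33.7490°
wrap1 = wrap2 = π + 2β = 247.4980°

wrap2=247.50_deg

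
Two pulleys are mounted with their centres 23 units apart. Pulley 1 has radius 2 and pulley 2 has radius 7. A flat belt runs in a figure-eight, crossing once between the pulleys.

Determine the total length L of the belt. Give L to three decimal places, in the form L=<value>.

crossed belt: β = asin((r1+r2)/C) = asin(9/23) = 23.0357°
wrap1 = wrap2 = π + 2β = 226.0714°
tangent length = C·cosβ = 21.1660
L = (r1+r2)·wrap + 2·C·cosβ = 9·3.9457 + 2·21.1660 = 77.8432

L=77.843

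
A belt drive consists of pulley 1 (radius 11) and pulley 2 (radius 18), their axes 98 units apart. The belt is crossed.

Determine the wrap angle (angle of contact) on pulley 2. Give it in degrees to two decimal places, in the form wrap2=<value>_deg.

wrap2=214.43_deg

crossed belt: β = asin((r1+r2)/C) = asin(29/98) = 17.2126°
wrap1 = wrap2 = π + 2β = 214.4252°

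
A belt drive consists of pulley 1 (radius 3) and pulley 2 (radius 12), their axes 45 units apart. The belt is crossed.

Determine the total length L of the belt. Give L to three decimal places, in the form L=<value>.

L=142.172

crossed belt: β = asin((r1+r2)/C) = asin(15/45) = 19.4712°
wrap1 = wrap2 = π + 2β = 218.9424°
tangent length = C·cosβ = 42.4264
L = (r1+r2)·wrap + 2·C·cosβ = 15·3.8213 + 2·42.4264 = 142.1718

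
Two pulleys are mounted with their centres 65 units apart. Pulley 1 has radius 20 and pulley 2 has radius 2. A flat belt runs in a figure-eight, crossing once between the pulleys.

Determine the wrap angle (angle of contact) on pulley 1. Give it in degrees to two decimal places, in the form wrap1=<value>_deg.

crossed belt: β = asin((r1+r2)/C) = asin(22/65) = 19.7832°
wrap1 = wrap2 = π + 2β = 219.5663°

wrap1=219.57_deg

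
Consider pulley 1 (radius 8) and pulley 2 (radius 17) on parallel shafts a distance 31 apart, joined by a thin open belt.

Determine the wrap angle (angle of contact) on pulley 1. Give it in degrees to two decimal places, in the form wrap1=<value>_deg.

wrap1=146.25_deg

open belt: β = asin((r2−r1)/C) = asin(9/31) = 16.8773°
wrap1 = π − 2β = 146.2455°
wrap2 = π + 2β = 213.7545°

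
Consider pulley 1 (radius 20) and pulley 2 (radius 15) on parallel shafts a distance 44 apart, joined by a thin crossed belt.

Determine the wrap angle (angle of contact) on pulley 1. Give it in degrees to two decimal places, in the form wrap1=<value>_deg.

crossed belt: β = asin((r1+r2)/C) = asin(35/44) = 52.6982°
wrap1 = wrap2 = π + 2β = 285.3964°

wrap1=285.40_deg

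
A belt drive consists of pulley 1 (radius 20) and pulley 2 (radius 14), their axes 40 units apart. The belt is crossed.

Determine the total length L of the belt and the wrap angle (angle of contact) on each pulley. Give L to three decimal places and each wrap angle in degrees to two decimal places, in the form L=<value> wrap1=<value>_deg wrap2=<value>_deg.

L=218.044 wrap1=296.42_deg wrap2=296.42_deg

crossed belt: β = asin((r1+r2)/C) = asin(34/40) = 58.2117°
wrap1 = wrap2 = π + 2β = 296.4233°
tangent length = C·cosβ = 21.0713
L = (r1+r2)·wrap + 2·C·cosβ = 34·5.1736 + 2·21.0713 = 218.0438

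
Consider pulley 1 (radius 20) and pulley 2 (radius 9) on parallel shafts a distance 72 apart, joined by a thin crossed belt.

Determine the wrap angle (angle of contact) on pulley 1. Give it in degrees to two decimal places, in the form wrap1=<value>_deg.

crossed belt: β = asin((r1+r2)/C) = asin(29/72) = 23.7519°
wrap1 = wrap2 = π + 2β = 227.5039°

wrap1=227.50_deg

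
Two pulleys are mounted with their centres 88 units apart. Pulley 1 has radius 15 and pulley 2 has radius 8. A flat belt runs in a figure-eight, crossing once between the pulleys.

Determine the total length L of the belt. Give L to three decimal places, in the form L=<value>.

crossed belt: β = asin((r1+r2)/C) = asin(23/88) = 15.1510°
wrap1 = wrap2 = π + 2β = 210.3020°
tangent length = C·cosβ = 84.9412
L = (r1+r2)·wrap + 2·C·cosβ = 23·3.6705 + 2·84.9412 = 254.3029

L=254.303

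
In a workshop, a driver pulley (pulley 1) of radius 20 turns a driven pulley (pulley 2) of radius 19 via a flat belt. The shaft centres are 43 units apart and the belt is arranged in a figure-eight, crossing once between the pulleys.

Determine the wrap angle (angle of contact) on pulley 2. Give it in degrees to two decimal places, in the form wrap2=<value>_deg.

wrap2=310.18_deg

crossed belt: β = asin((r1+r2)/C) = asin(39/43) = 65.0908°
wrap1 = wrap2 = π + 2β = 310.1817°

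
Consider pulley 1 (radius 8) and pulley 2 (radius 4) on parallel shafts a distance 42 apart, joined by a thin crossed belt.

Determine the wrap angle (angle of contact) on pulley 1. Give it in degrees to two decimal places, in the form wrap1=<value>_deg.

wrap1=213.20_deg

crossed belt: β = asin((r1+r2)/C) = asin(12/42) = 16.6015°
wrap1 = wrap2 = π + 2β = 213.2031°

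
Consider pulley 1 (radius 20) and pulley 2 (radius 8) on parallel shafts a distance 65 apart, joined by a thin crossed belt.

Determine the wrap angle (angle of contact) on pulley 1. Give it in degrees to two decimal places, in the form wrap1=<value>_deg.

crossed belt: β = asin((r1+r2)/C) = asin(28/65) = 25.5164°
wrap1 = wrap2 = π + 2β = 231.0328°

wrap1=231.03_deg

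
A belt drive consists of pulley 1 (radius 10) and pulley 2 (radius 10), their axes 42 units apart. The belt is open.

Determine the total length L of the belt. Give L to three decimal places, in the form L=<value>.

open belt: β = asin((r2−r1)/C) = asin(0/42) = 0.0000°
wrap1 = π − 2β = 180.0000°
wrap2 = π + 2β = 180.0000°
tangent length = C·cosβ = 42.0000
L = r1·wrap1 + r2·wrap2 + 2·C·cosβ = 10·3.1416 + 10·3.1416 + 2·42.0000 = 146.8319

L=146.832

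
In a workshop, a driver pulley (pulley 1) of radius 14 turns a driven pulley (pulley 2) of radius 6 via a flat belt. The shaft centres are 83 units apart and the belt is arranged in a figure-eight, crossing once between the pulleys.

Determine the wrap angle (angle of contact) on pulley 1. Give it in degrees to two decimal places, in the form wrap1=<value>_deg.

crossed belt: β = asin((r1+r2)/C) = asin(20/83) = 13.9434°
wrap1 = wrap2 = π + 2β = 207.8869°

wrap1=207.89_deg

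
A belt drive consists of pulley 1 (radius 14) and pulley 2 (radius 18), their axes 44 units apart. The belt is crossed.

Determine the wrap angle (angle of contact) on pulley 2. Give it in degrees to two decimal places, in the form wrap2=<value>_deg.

crossed belt: β = asin((r1+r2)/C) = asin(32/44) = 46.6582°
wrap1 = wrap2 = π + 2β = 273.3165°

wrap2=273.32_deg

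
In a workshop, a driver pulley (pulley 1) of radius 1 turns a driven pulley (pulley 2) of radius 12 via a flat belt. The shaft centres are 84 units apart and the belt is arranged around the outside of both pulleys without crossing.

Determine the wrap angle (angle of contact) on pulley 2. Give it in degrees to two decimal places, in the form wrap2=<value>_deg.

wrap2=195.05_deg

open belt: β = asin((r2−r1)/C) = asin(11/84) = 7.5246°
wrap1 = π − 2β = 164.9507°
wrap2 = π + 2β = 195.0493°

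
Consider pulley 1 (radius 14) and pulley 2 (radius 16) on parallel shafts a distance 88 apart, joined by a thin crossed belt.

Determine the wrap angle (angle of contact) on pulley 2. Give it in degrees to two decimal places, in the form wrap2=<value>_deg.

crossed belt: β = asin((r1+r2)/C) = asin(30/88) = 19.9323°
wrap1 = wrap2 = π + 2β = 219.8645°

wrap2=219.86_deg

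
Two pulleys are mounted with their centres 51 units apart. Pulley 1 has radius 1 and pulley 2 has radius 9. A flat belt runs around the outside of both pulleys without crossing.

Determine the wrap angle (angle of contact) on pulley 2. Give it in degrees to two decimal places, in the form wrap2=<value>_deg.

open belt: β = asin((r2−r1)/C) = asin(8/51) = 9.0248°
wrap1 = π − 2β = 161.9503°
wrap2 = π + 2β = 198.0497°

wrap2=198.05_deg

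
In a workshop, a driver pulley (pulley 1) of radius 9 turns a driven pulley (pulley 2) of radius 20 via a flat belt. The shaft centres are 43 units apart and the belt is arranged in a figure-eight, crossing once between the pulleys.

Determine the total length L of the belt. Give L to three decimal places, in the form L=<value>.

crossed belt: β = asin((r1+r2)/C) = asin(29/43) = 42.4090°
wrap1 = wrap2 = π + 2β = 264.8180°
tangent length = C·cosβ = 31.7490
L = (r1+r2)·wrap + 2·C·cosβ = 29·4.6219 + 2·31.7490 = 197.5345

L=197.534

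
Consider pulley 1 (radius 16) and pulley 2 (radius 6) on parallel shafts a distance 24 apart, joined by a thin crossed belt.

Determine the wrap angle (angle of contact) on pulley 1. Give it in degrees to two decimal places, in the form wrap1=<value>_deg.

wrap1=312.89_deg

crossed belt: β = asin((r1+r2)/C) = asin(22/24) = 66.4435°
wrap1 = wrap2 = π + 2β = 312.8871°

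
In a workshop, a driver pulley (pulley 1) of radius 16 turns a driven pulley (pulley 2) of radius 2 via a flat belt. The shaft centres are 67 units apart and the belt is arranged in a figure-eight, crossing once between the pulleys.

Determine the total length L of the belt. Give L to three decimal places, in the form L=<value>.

L=195.414

crossed belt: β = asin((r1+r2)/C) = asin(18/67) = 15.5843°
wrap1 = wrap2 = π + 2β = 211.1687°
tangent length = C·cosβ = 64.5368
L = (r1+r2)·wrap + 2·C·cosβ = 18·3.6856 + 2·64.5368 = 195.4142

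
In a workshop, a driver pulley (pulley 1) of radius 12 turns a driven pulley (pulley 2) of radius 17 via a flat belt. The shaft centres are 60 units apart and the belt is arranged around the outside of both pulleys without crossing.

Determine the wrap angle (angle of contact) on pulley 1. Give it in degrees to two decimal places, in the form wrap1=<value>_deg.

open belt: β = asin((r2−r1)/C) = asin(5/60) = 4.7802°
wrap1 = π − 2β = 170.4396°
wrap2 = π + 2β = 189.5604°

wrap1=170.44_deg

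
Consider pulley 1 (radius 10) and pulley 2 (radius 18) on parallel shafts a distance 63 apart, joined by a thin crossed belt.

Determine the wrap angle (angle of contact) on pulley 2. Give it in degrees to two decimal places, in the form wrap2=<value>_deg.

wrap2=232.78_deg

crossed belt: β = asin((r1+r2)/C) = asin(28/63) = 26.3878°
wrap1 = wrap2 = π + 2β = 232.7756°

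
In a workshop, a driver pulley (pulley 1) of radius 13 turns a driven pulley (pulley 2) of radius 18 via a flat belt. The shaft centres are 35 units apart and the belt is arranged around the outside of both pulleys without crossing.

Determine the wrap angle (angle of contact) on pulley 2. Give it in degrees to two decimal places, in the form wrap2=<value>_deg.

wrap2=196.43_deg

open belt: β = asin((r2−r1)/C) = asin(5/35) = 8.2132°
wrap1 = π − 2β = 163.5736°
wrap2 = π + 2β = 196.4264°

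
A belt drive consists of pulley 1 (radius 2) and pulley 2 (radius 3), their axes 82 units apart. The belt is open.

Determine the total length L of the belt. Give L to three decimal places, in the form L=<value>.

open belt: β = asin((r2−r1)/C) = asin(1/82) = 0.6987°
wrap1 = π − 2β = 178.6025°
wrap2 = π + 2β = 181.3975°
tangent length = C·cosβ = 81.9939
L = r1·wrap1 + r2·wrap2 + 2·C·cosβ = 2·3.1172 + 3·3.1660 + 2·81.9939 = 179.7202

L=179.720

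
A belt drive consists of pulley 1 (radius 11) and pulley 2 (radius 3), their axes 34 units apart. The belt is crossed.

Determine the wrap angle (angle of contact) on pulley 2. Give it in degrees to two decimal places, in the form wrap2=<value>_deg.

crossed belt: β = asin((r1+r2)/C) = asin(14/34) = 24.3157°
wrap1 = wrap2 = π + 2β = 228.6315°

wrap2=228.63_deg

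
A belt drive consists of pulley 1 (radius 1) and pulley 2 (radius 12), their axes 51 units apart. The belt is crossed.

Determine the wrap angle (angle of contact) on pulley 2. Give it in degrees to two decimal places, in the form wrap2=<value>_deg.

wrap2=209.54_deg

crossed belt: β = asin((r1+r2)/C) = asin(13/51) = 14.7678°
wrap1 = wrap2 = π + 2β = 209.5356°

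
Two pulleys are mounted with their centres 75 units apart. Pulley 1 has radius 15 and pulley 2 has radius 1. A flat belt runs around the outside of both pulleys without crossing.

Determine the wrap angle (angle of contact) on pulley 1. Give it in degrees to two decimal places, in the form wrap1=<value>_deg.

wrap1=201.52_deg

open belt: β = asin((r2−r1)/C) = asin(-14/75) = -10.7583°
wrap1 = π − 2β = 201.5166°
wrap2 = π + 2β = 158.4834°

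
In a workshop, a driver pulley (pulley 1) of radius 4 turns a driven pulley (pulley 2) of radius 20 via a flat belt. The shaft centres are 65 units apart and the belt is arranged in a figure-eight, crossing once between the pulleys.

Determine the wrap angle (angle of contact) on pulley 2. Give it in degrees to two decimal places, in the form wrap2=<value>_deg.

wrap2=223.34_deg

crossed belt: β = asin((r1+r2)/C) = asin(24/65) = 21.6682°
wrap1 = wrap2 = π + 2β = 223.3364°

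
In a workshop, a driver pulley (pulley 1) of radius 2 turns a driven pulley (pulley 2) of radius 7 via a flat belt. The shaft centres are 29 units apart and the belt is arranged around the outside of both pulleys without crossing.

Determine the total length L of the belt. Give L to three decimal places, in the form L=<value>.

L=87.139

open belt: β = asin((r2−r1)/C) = asin(5/29) = 9.9282°
wrap1 = π − 2β = 160.1436°
wrap2 = π + 2β = 199.8564°
tangent length = C·cosβ = 28.5657
L = r1·wrap1 + r2·wrap2 + 2·C·cosβ = 2·2.7950 + 7·3.4882 + 2·28.5657 = 87.1386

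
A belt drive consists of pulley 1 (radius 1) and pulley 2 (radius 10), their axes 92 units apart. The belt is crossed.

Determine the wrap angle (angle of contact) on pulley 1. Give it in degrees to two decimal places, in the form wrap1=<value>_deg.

wrap1=193.73_deg

crossed belt: β = asin((r1+r2)/C) = asin(11/92) = 6.8670°
wrap1 = wrap2 = π + 2β = 193.7340°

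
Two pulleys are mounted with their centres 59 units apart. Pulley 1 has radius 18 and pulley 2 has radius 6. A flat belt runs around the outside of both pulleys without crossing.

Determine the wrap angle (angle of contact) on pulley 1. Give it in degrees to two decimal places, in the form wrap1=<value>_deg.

wrap1=203.47_deg

open belt: β = asin((r2−r1)/C) = asin(-12/59) = -11.7353°
wrap1 = π − 2β = 203.4705°
wrap2 = π + 2β = 156.5295°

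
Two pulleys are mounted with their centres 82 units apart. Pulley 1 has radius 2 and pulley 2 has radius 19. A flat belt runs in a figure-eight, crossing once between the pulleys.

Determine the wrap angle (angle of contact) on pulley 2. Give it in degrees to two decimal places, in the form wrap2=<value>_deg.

crossed belt: β = asin((r1+r2)/C) = asin(21/82) = 14.8386°
wrap1 = wrap2 = π + 2β = 209.6773°

wrap2=209.68_deg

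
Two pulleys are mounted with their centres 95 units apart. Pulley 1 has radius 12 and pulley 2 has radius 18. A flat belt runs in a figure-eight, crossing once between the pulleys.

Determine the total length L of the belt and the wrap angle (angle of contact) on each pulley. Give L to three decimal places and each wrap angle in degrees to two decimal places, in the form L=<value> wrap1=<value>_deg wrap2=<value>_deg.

L=293.803 wrap1=216.82_deg wrap2=216.82_deg

crossed belt: β = asin((r1+r2)/C) = asin(30/95) = 18.4085°
wrap1 = wrap2 = π + 2β = 216.8170°
tangent length = C·cosβ = 90.1388
L = (r1+r2)·wrap + 2·C·cosβ = 30·3.7842 + 2·90.1388 = 293.8027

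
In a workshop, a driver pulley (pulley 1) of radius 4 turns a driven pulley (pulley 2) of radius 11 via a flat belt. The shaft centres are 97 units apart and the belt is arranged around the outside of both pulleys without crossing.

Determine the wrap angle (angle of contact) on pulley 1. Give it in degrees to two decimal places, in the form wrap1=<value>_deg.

wrap1=171.72_deg

open belt: β = asin((r2−r1)/C) = asin(7/97) = 4.1383°
wrap1 = π − 2β = 171.7233°
wrap2 = π + 2β = 188.2767°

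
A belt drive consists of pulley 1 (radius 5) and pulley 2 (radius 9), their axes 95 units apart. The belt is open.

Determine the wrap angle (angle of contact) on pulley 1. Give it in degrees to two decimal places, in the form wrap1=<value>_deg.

wrap1=175.17_deg

open belt: β = asin((r2−r1)/C) = asin(4/95) = 2.4132°
wrap1 = π − 2β = 175.1737°
wrap2 = π + 2β = 184.8263°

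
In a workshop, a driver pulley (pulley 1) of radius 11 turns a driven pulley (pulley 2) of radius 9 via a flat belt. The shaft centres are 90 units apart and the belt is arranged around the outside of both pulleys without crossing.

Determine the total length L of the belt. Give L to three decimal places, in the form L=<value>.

open belt: β = asin((r2−r1)/C) = asin(-2/90) = -1.2733°
wrap1 = π − 2β = 182.5467°
wrap2 = π + 2β = 177.4533°
tangent length = C·cosβ = 89.9778
L = r1·wrap1 + r2·wrap2 + 2·C·cosβ = 11·3.1860 + 9·3.0971 + 2·89.9778 = 242.8763

L=242.876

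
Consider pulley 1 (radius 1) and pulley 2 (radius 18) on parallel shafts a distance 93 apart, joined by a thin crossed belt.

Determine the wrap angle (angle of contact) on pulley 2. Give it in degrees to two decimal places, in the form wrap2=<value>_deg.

wrap2=203.58_deg

crossed belt: β = asin((r1+r2)/C) = asin(19/93) = 11.7886°
wrap1 = wrap2 = π + 2β = 203.5772°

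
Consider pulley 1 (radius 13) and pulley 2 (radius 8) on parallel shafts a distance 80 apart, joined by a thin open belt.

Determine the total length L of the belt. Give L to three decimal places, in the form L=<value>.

L=226.286

open belt: β = asin((r2−r1)/C) = asin(-5/80) = -3.5833°
wrap1 = π − 2β = 187.1666°
wrap2 = π + 2β = 172.8334°
tangent length = C·cosβ = 79.8436
L = r1·wrap1 + r2·wrap2 + 2·C·cosβ = 13·3.2667 + 8·3.0165 + 2·79.8436 = 226.2860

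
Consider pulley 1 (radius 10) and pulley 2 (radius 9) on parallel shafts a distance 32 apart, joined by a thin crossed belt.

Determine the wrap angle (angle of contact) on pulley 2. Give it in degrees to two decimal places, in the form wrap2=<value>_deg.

crossed belt: β = asin((r1+r2)/C) = asin(19/32) = 36.4236°
wrap1 = wrap2 = π + 2β = 252.8471°

wrap2=252.85_deg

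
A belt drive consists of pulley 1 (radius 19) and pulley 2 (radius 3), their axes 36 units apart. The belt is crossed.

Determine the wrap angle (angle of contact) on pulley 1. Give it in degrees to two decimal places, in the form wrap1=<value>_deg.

wrap1=255.34_deg

crossed belt: β = asin((r1+r2)/C) = asin(22/36) = 37.6699°
wrap1 = wrap2 = π + 2β = 255.3398°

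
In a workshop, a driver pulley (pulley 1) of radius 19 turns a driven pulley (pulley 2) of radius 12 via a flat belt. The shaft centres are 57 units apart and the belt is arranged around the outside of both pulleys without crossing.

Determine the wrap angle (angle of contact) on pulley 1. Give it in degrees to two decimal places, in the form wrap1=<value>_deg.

wrap1=194.11_deg

open belt: β = asin((r2−r1)/C) = asin(-7/57) = -7.0541°
wrap1 = π − 2β = 194.1083°
wrap2 = π + 2β = 165.8917°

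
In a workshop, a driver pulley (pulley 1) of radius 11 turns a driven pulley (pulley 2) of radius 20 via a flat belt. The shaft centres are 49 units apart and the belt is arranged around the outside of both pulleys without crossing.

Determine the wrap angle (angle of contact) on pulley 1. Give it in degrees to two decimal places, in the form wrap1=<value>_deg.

wrap1=158.83_deg

open belt: β = asin((r2−r1)/C) = asin(9/49) = 10.5838°
wrap1 = π − 2β = 158.8324°
wrap2 = π + 2β = 201.1676°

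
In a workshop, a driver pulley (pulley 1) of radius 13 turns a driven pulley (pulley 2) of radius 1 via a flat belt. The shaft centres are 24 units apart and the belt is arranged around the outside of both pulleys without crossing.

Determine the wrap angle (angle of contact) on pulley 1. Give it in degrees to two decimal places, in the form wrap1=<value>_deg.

wrap1=240.00_deg

open belt: β = asin((r2−r1)/C) = asin(-12/24) = -30.0000°
wrap1 = π − 2β = 240.0000°
wrap2 = π + 2β = 120.0000°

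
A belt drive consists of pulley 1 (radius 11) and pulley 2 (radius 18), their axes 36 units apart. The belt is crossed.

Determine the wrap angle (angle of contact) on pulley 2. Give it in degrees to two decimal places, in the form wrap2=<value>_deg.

crossed belt: β = asin((r1+r2)/C) = asin(29/36) = 53.6639°
wrap1 = wrap2 = π + 2β = 287.3279°

wrap2=287.33_deg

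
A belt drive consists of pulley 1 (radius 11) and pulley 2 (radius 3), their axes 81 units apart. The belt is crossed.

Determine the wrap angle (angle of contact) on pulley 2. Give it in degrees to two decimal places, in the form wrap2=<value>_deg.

wrap2=199.91_deg

crossed belt: β = asin((r1+r2)/C) = asin(14/81) = 9.9530°
wrap1 = wrap2 = π + 2β = 199.9059°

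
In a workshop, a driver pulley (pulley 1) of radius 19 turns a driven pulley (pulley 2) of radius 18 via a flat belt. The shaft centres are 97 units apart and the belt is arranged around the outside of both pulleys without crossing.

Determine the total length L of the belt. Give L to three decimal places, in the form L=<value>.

L=310.249

open belt: β = asin((r2−r1)/C) = asin(-1/97) = -0.5907°
wrap1 = π − 2β = 181.1814°
wrap2 = π + 2β = 178.8186°
tangent length = C·cosβ = 96.9948
L = r1·wrap1 + r2·wrap2 + 2·C·cosβ = 19·3.1622 + 18·3.1210 + 2·96.9948 = 310.2492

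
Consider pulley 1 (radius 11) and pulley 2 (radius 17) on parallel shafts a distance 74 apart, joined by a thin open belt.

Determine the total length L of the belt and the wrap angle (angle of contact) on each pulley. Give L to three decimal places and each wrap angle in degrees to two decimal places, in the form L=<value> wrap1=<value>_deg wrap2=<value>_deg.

L=236.451 wrap1=170.70_deg wrap2=189.30_deg

open belt: β = asin((r2−r1)/C) = asin(6/74) = 4.6507°
wrap1 = π − 2β = 170.6986°
wrap2 = π + 2β = 189.3014°
tangent length = C·cosβ = 73.7564
L = r1·wrap1 + r2·wrap2 + 2·C·cosβ = 11·2.9793 + 17·3.3039 + 2·73.7564 = 236.4513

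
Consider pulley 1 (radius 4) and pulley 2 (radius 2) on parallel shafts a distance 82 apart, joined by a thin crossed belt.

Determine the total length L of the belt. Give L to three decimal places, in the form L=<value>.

crossed belt: β = asin((r1+r2)/C) = asin(6/82) = 4.1961°
wrap1 = wrap2 = π + 2β = 188.3922°
tangent length = C·cosβ = 81.7802
L = (r1+r2)·wrap + 2·C·cosβ = 6·3.2881 + 2·81.7802 = 183.2888

L=183.289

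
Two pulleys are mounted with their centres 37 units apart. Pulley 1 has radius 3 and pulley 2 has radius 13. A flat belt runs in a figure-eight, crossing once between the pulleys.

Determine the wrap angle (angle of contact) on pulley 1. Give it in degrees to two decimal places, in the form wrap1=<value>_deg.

crossed belt: β = asin((r1+r2)/C) = asin(16/37) = 25.6220°
wrap1 = wrap2 = π + 2β = 231.2441°

wrap1=231.24_deg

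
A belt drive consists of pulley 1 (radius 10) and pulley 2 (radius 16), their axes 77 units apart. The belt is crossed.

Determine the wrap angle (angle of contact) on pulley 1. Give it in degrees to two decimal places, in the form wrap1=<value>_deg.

crossed belt: β = asin((r1+r2)/C) = asin(26/77) = 19.7345°
wrap1 = wrap2 = π + 2β = 219.4690°

wrap1=219.47_deg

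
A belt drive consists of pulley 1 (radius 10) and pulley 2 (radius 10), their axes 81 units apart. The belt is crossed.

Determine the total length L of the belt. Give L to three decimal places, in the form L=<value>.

crossed belt: β = asin((r1+r2)/C) = asin(20/81) = 14.2949°
wrap1 = wrap2 = π + 2β = 208.5899°
tangent length = C·cosβ = 78.4920
L = (r1+r2)·wrap + 2·C·cosβ = 20·3.6406 + 2·78.4920 = 229.7957

L=229.796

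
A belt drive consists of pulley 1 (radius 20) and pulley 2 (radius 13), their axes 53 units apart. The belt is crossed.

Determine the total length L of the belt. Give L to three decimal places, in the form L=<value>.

L=230.978

crossed belt: β = asin((r1+r2)/C) = asin(33/53) = 38.5093°
wrap1 = wrap2 = π + 2β = 257.0186°
tangent length = C·cosβ = 41.4729
L = (r1+r2)·wrap + 2·C·cosβ = 33·4.4858 + 2·41.4729 = 230.9778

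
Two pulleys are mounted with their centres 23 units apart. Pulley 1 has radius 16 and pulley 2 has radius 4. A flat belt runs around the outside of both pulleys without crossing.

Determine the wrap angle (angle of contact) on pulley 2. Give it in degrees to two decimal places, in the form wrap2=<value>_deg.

open belt: β = asin((r2−r1)/C) = asin(-12/23) = -31.4490°
wrap1 = π − 2β = 242.8980°
wrap2 = π + 2β = 117.1020°

wrap2=117.10_deg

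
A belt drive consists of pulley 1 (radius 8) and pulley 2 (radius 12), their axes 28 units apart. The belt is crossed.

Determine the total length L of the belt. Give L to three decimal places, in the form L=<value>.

crossed belt: β = asin((r1+r2)/C) = asin(20/28) = 45.5847°
wrap1 = wrap2 = π + 2β = 271.1694°
tangent length = C·cosβ = 19.5959
L = (r1+r2)·wrap + 2·C·cosβ = 20·4.7328 + 2·19.5959 = 133.8478

L=133.848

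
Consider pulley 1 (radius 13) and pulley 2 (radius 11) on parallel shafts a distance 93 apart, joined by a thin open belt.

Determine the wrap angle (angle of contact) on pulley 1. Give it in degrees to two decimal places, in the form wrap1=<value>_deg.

wrap1=182.46_deg

open belt: β = asin((r2−r1)/C) = asin(-2/93) = -1.2323°
wrap1 = π − 2β = 182.4645°
wrap2 = π + 2β = 177.5355°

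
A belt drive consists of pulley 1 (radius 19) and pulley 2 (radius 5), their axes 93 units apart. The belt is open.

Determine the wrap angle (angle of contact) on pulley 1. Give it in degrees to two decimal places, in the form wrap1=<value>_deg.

open belt: β = asin((r2−r1)/C) = asin(-14/93) = -8.6581°
wrap1 = π − 2β = 197.3162°
wrap2 = π + 2β = 162.6838°

wrap1=197.32_deg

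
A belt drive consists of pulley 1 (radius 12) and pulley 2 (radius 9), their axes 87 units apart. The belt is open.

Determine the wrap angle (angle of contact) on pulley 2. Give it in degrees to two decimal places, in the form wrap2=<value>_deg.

wrap2=176.05_deg

open belt: β = asin((r2−r1)/C) = asin(-3/87) = -1.9761°
wrap1 = π − 2β = 183.9522°
wrap2 = π + 2β = 176.0478°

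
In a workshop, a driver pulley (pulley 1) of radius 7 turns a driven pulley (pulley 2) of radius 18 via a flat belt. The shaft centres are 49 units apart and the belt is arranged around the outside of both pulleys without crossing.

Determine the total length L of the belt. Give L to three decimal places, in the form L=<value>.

open belt: β = asin((r2−r1)/C) = asin(11/49) = 12.9729°
wrap1 = π − 2β = 154.0542°
wrap2 = π + 2β = 205.9458°
tangent length = C·cosβ = 47.7493
L = r1·wrap1 + r2·wrap2 + 2·C·cosβ = 7·2.6888 + 18·3.5944 + 2·47.7493 = 179.0197

L=179.020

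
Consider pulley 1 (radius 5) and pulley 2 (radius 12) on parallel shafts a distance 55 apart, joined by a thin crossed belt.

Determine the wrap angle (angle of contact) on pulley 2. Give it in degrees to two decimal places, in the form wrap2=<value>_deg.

wrap2=216.01_deg

crossed belt: β = asin((r1+r2)/C) = asin(17/55) = 18.0045°
wrap1 = wrap2 = π + 2β = 216.0089°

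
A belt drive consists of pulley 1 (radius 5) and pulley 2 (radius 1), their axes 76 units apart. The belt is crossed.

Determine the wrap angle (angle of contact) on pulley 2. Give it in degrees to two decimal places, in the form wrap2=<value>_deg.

crossed belt: β = asin((r1+r2)/C) = asin(6/76) = 4.5281°
wrap1 = wrap2 = π + 2β = 189.0561°

wrap2=189.06_deg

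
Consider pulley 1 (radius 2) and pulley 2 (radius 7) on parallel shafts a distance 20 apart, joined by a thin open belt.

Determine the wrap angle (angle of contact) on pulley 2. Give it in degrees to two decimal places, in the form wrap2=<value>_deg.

wrap2=208.96_deg

open belt: β = asin((r2−r1)/C) = asin(5/20) = 14.4775°
wrap1 = π − 2β = 151.0450°
wrap2 = π + 2β = 208.9550°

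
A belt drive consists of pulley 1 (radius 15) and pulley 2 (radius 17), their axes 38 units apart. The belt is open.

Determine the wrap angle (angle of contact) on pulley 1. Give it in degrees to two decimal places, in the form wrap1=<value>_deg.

open belt: β = asin((r2−r1)/C) = asin(2/38) = 3.0170°
wrap1 = π − 2β = 173.9661°
wrap2 = π + 2β = 186.0339°

wrap1=173.97_deg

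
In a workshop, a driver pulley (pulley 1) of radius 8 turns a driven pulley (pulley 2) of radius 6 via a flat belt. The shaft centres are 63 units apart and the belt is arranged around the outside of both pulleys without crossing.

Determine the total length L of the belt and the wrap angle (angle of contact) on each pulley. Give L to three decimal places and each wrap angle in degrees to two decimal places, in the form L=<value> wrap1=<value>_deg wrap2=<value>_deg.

L=170.046 wrap1=183.64_deg wrap2=176.36_deg

open belt: β = asin((r2−r1)/C) = asin(-2/63) = -1.8192°
wrap1 = π − 2β = 183.6384°
wrap2 = π + 2β = 176.3616°
tangent length = C·cosβ = 62.9682
L = r1·wrap1 + r2·wrap2 + 2·C·cosβ = 8·3.2051 + 6·3.0781 + 2·62.9682 = 170.0458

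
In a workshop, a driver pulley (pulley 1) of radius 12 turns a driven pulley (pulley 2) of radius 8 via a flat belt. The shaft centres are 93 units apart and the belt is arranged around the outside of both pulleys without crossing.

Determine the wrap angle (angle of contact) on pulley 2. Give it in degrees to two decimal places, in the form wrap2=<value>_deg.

open belt: β = asin((r2−r1)/C) = asin(-4/93) = -2.4651°
wrap1 = π − 2β = 184.9302°
wrap2 = π + 2β = 175.0698°

wrap2=175.07_deg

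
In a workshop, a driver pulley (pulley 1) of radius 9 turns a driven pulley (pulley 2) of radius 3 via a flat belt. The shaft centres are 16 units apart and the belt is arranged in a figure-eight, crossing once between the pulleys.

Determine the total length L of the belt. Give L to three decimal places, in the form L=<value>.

crossed belt: β = asin((r1+r2)/C) = asin(12/16) = 48.5904°
wrap1 = wrap2 = π + 2β = 277.1808°
tangent length = C·cosβ = 10.5830
L = (r1+r2)·wrap + 2·C·cosβ = 12·4.8377 + 2·10.5830 = 79.2186

L=79.219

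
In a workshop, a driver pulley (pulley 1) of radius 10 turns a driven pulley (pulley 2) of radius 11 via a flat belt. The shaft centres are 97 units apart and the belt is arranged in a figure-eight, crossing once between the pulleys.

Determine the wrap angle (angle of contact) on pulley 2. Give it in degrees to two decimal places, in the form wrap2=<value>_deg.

wrap2=205.01_deg

crossed belt: β = asin((r1+r2)/C) = asin(21/97) = 12.5032°
wrap1 = wrap2 = π + 2β = 205.0065°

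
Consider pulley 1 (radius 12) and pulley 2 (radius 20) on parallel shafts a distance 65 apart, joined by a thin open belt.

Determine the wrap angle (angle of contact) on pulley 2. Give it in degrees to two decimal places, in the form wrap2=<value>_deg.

wrap2=194.14_deg

open belt: β = asin((r2−r1)/C) = asin(8/65) = 7.0697°
wrap1 = π − 2β = 165.8606°
wrap2 = π + 2β = 194.1394°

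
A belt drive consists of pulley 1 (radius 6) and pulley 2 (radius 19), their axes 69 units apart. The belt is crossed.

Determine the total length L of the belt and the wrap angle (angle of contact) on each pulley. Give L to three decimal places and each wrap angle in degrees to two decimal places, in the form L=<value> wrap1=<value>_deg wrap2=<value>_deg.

L=225.701 wrap1=222.49_deg wrap2=222.49_deg

crossed belt: β = asin((r1+r2)/C) = asin(25/69) = 21.2427°
wrap1 = wrap2 = π + 2β = 222.4853°
tangent length = C·cosβ = 64.3117
L = (r1+r2)·wrap + 2·C·cosβ = 25·3.8831 + 2·64.3117 = 225.7010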